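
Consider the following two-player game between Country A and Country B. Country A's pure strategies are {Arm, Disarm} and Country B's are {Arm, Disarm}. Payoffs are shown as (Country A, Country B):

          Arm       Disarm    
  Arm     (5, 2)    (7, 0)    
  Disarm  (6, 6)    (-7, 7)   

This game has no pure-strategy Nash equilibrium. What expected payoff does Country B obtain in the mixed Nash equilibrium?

14/3

In a mixed equilibrium Country B is indifferent between Arm and Disarm; this condition fixes p.
  Country B's payoff from Arm: p·2 + (1−p)·6 = -4p + 6
  Country B's payoff from Disarm: p·0 + (1−p)·7 = -7p + 7
  -4p + 6 = -7p + 7  ⇒  3p = 1  ⇒  p = 1/3.
At equilibrium Country B is indifferent across columns, so Country B's payoff equals the payoff from Arm: (1/3)·2 + (2/3)·6 = 14/3.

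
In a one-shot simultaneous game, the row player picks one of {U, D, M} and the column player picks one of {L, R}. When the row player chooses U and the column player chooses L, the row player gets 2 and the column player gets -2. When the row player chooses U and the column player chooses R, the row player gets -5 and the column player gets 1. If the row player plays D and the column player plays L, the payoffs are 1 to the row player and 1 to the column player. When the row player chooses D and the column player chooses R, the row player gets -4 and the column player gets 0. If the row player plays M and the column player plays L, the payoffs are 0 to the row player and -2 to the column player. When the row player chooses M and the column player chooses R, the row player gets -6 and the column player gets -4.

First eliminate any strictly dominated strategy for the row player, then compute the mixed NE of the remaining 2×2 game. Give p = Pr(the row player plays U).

p = 1/4

The row player's strategy M is strictly dominated by U: 2 > 0 and -5 > -6. Eliminate M.
In a mixed equilibrium the column player is indifferent between L and R; this condition fixes p.
  the column player's payoff from L: p·(-2) + (1−p)·1 = -3p + 1
  the column player's payoff from R: p·1 + (1−p)·0 = p
  -3p + 1 = p  ⇒  -4p = -1  ⇒  p = 1/4.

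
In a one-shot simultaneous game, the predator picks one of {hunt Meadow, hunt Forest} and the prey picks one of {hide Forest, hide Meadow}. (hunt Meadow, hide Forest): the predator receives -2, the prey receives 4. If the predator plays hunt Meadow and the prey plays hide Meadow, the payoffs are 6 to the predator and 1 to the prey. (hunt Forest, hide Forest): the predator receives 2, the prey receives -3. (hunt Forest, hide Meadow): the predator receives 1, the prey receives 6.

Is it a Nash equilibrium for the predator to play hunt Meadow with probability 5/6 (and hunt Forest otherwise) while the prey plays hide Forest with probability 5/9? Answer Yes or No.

Given the predator's mix p = 5/6, the prey's payoff from hide Forest is 17/6 but from hide Meadow is 11/6. The prey strictly prefers hide Forest, so the prey would not mix.
So the proposed profile is not a Nash equilibrium.

No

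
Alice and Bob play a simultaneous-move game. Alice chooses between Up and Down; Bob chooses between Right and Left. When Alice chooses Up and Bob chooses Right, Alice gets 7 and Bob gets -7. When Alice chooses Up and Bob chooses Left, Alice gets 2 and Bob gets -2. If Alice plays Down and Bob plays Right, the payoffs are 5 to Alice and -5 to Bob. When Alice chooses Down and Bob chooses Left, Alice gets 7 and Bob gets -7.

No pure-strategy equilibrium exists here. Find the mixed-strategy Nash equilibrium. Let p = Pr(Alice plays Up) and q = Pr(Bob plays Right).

p = 2/7, q = 5/7

Alice's mix must leave Bob indifferent between Right and Left.
  Bob's expected payoff from Right: p·(-7) + (1−p)·(-5) = -2p - 5
  Bob's expected payoff from Left: p·(-2) + (1−p)·(-7) = 5p - 7
  -2p - 5 = 5p - 7  ⇒  -7p = -2  ⇒  p = 2/7.
For Alice to be willing to mix, Alice must be indifferent between Up and Down, which pins down Bob's mix.
  Alice's payoff from Up: q·7 + (1−q)·2 = 5q + 2
  Alice's payoff from Down: q·5 + (1−q)·7 = -2q + 7
  5q + 2 = -2q + 7  ⇒  7q = 5  ⇒  q = 5/7.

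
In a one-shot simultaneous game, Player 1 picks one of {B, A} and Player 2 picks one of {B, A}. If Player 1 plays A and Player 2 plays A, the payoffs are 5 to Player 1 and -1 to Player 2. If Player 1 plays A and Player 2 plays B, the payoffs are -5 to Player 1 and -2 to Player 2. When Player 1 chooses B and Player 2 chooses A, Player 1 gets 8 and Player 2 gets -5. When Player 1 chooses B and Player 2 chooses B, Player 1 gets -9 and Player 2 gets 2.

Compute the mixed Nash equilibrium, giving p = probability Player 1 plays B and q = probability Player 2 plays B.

p = 1/8, q = 3/7

For Player 2 to be willing to mix, Player 2 must be indifferent between B and A, which pins down Player 1's mix.
  Player 2's payoff to B: p·2 + (1−p)·(-2) = 4p - 2
  Player 2's payoff to A: p·(-5) + (1−p)·(-1) = -4p - 1
  4p - 2 = -4p - 1  ⇒  8p = 1  ⇒  p = 1/8.
Player 1's indifference between B and A determines Player 2's mixing probability q:
  Player 1's payoff from B: q·(-9) + (1−q)·8 = -17q + 8
  Player 1's payoff from A: q·(-5) + (1−q)·5 = -10q + 5
  -17q + 8 = -10q + 5  ⇒  -7q = -3  ⇒  q = 3/7.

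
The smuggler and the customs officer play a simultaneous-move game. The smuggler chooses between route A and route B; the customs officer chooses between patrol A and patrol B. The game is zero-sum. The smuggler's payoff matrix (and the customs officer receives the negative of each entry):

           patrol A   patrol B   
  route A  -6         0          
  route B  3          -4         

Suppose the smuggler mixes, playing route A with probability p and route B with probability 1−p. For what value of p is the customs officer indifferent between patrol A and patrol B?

p = 7/13

For the customs officer to be willing to mix, the customs officer must be indifferent between patrol A and patrol B, which pins down the smuggler's mix.
  the customs officer's payoff to patrol A: p·6 + (1−p)·(-3) = 9p - 3
  the customs officer's payoff to patrol B: p·0 + (1−p)·4 = -4p + 4
  9p - 3 = -4p + 4  ⇒  13p = 7  ⇒  p = 7/13.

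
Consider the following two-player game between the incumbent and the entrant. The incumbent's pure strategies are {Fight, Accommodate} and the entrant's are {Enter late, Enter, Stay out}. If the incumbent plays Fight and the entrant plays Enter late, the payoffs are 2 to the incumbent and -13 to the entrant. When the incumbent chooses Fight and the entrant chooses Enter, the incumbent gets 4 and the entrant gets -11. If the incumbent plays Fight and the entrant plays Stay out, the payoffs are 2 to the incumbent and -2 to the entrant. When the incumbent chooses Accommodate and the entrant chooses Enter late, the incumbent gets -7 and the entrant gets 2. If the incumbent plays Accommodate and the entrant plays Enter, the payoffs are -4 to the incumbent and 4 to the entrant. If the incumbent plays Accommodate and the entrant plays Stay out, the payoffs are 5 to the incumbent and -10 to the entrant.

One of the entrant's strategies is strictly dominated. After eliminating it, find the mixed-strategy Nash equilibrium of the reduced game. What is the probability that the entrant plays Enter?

The entrant's strategy Enter late is strictly dominated by Enter: -11 > -13 and 4 > 2. Eliminate Enter late.
In a mixed equilibrium the incumbent is indifferent between Fight and Accommodate; this condition fixes q.
  the incumbent's expected payoff from Fight: q·4 + (1−q)·2 = 2q + 2
  the incumbent's expected payoff from Accommodate: q·(-4) + (1−q)·5 = -9q + 5
  2q + 2 = -9q + 5  ⇒  11q = 3  ⇒  q = 3/11.

q = 3/11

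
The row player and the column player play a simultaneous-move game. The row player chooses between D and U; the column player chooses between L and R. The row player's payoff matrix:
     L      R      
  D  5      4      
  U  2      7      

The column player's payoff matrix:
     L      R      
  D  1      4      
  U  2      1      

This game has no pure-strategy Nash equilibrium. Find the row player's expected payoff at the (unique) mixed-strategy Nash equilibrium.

9/2

The row player's indifference between D and U determines the column player's mixing probability q:
  the row player's expected payoff from D: q·5 + (1−q)·4 = q + 4
  the row player's expected payoff from U: q·2 + (1−q)·7 = -5q + 7
  q + 4 = -5q + 7  ⇒  6q = 3  ⇒  q = 1/2.
At equilibrium the row player is indifferent across rows, so the row player's payoff equals the payoff from D: (1/2)·5 + (1/2)·4 = 9/2.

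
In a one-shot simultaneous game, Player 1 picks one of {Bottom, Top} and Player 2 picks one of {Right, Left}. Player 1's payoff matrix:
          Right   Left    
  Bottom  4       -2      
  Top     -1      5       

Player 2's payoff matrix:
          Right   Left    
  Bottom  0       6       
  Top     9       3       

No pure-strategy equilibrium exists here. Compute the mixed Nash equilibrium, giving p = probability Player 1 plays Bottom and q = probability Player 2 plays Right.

p = 1/2, q = 7/12

For Player 2 to be willing to mix, Player 2 must be indifferent between Right and Left, which pins down Player 1's mix.
  Player 2's payoff to Right: p·0 + (1−p)·9 = -9p + 9
  Player 2's payoff to Left: p·6 + (1−p)·3 = 3p + 3
  -9p + 9 = 3p + 3  ⇒  -12p = -6  ⇒  p = 1/2.
Player 1's indifference between Bottom and Top determines Player 2's mixing probability q:
  Player 1's expected payoff from Bottom: q·4 + (1−q)·(-2) = 6q - 2
  Player 1's expected payoff from Top: q·(-1) + (1−q)·5 = -6q + 5
  6q - 2 = -6q + 5  ⇒  12q = 7  ⇒  q = 7/12.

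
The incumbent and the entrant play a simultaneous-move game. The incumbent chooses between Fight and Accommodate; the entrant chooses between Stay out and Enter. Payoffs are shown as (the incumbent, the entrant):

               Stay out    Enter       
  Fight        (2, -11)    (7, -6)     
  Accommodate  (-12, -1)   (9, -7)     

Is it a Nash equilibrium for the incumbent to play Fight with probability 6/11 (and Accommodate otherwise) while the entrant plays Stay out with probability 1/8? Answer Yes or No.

Check the entrant's indifference given the incumbent's mix p = 6/11:
  payoff from Stay out = -71/11; payoff from Enter = -71/11 — equal.
Check the incumbent's indifference given the entrant's mix q = 1/8:
  payoff from Fight = 51/8; payoff from Accommodate = 51/8 — equal.
Both players are indifferent, so neither can profitably deviate.

Yes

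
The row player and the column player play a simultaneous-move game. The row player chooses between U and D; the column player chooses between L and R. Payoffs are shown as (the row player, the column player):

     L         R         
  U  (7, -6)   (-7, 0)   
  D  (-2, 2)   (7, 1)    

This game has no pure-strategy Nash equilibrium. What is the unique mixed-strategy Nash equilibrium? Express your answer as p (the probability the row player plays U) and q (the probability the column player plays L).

The column player's indifference between L and R determines the row player's mixing probability p:
  the column player's expected payoff from L: p·(-6) + (1−p)·2 = -8p + 2
  the column player's expected payoff from R: p·0 + (1−p)·1 = -p + 1
  -8p + 2 = -p + 1  ⇒  -7p = -1  ⇒  p = 1/7.
In a mixed equilibrium the row player is indifferent between U and D; this condition fixes q.
  the row player's payoff to U: q·7 + (1−q)·(-7) = 14q - 7
  the row player's payoff to D: q·(-2) + (1−q)·7 = -9q + 7
  14q - 7 = -9q + 7  ⇒  23q = 14  ⇒  q = 14/23.

p = 1/7, q = 14/23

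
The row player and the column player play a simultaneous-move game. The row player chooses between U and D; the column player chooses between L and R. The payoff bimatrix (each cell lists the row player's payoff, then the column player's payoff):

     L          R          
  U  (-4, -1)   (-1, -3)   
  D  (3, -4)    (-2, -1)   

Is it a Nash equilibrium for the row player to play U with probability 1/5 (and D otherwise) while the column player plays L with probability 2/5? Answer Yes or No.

Given the row player's mix p = 1/5, the column player's payoff from L is -17/5 but from R is -7/5. The column player strictly prefers R, so the column player would not mix.
So the proposed profile is not a Nash equilibrium.

No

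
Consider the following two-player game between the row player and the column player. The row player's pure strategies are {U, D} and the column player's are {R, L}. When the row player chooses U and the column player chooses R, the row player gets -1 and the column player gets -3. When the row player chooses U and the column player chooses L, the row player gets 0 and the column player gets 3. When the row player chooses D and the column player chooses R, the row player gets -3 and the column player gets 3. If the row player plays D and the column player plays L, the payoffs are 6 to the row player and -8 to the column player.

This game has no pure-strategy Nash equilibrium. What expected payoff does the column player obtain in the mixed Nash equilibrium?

-15/17

The column player's indifference between R and L determines the row player's mixing probability p:
  the column player's expected payoff from R: p·(-3) + (1−p)·3 = -6p + 3
  the column player's expected payoff from L: p·3 + (1−p)·(-8) = 11p - 8
  -6p + 3 = 11p - 8  ⇒  -17p = -11  ⇒  p = 11/17.
At equilibrium the column player is indifferent across columns, so the column player's payoff equals the payoff from R: (11/17)·(-3) + (6/17)·3 = -15/17.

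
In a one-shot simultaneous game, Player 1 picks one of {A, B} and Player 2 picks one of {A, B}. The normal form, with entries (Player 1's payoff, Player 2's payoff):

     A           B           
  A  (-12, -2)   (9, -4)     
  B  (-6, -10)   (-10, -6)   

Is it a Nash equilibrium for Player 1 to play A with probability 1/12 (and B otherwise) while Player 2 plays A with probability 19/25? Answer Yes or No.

Given Player 1's mix p = 1/12, Player 2's payoff from A is -28/3 but from B is -35/6. Player 2 strictly prefers B, so Player 2 would not mix.
So the proposed profile is not a Nash equilibrium.

No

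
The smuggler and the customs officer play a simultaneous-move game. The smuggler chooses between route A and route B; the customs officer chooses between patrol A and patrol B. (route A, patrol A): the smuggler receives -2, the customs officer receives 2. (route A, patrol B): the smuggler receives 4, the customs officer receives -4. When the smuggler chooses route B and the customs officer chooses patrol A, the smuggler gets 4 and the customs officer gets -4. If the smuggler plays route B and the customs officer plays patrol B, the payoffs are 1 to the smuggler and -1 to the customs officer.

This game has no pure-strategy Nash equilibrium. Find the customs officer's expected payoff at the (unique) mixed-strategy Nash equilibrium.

In a mixed equilibrium the customs officer is indifferent between patrol A and patrol B; this condition fixes p.
  the customs officer's payoff from patrol A: p·2 + (1−p)·(-4) = 6p - 4
  the customs officer's payoff from patrol B: p·(-4) + (1−p)·(-1) = -3p - 1
  6p - 4 = -3p - 1  ⇒  9p = 3  ⇒  p = 1/3.
At equilibrium the customs officer is indifferent across columns, so the customs officer's payoff equals the payoff from patrol A: (1/3)·2 + (2/3)·(-4) = -2.

-2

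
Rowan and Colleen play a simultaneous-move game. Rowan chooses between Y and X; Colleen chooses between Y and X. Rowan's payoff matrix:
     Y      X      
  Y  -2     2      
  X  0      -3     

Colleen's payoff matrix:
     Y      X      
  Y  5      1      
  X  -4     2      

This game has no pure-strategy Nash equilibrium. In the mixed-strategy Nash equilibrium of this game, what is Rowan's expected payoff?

For Rowan to be willing to mix, Rowan must be indifferent between Y and X, which pins down Colleen's mix.
  Rowan's payoff from Y: q·(-2) + (1−q)·2 = -4q + 2
  Rowan's payoff from X: q·0 + (1−q)·(-3) = 3q - 3
  -4q + 2 = 3q - 3  ⇒  -7q = -5  ⇒  q = 5/7.
At equilibrium Rowan is indifferent across rows, so Rowan's payoff equals the payoff from Y: (5/7)·(-2) + (2/7)·2 = -6/7.

-6/7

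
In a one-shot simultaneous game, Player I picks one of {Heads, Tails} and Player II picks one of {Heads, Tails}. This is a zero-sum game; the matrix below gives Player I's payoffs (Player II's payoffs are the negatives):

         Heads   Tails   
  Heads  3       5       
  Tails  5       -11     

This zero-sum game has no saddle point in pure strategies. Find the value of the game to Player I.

Player I's indifference between Heads and Tails determines Player II's mixing probability q:
  Player I's payoff to Heads: q·3 + (1−q)·5 = -2q + 5
  Player I's payoff to Tails: q·5 + (1−q)·(-11) = 16q - 11
  -2q + 5 = 16q - 11  ⇒  -18q = -16  ⇒  q = 8/9.
The value is Player I's expected payoff against this mix (using Heads): (8/9)·3 + (1/9)·5 = 29/9.

v = 29/9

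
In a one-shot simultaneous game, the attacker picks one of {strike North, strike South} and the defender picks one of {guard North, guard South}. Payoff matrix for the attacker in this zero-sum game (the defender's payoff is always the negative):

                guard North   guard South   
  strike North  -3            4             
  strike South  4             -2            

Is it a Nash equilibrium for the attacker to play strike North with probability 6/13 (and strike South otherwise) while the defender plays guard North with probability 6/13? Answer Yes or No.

Yes

Check the defender's indifference given the attacker's mix p = 6/13:
  payoff from guard North = -10/13; payoff from guard South = -10/13 — equal.
Check the attacker's indifference given the defender's mix q = 6/13:
  payoff from strike North = 10/13; payoff from strike South = 10/13 — equal.
Both players are indifferent, so neither can profitably deviate.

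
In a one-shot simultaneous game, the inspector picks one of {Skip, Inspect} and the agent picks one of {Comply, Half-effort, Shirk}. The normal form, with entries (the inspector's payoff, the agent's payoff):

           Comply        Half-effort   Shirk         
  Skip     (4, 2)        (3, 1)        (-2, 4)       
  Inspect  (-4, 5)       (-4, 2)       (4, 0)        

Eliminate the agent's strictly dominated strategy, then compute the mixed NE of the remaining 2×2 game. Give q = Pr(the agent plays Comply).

q = 3/7

The agent's strategy Half-effort is strictly dominated by Comply: 2 > 1 and 5 > 2. Eliminate Half-effort.
In a mixed equilibrium the inspector is indifferent between Skip and Inspect; this condition fixes q.
  the inspector's payoff to Skip: q·4 + (1−q)·(-2) = 6q - 2
  the inspector's payoff to Inspect: q·(-4) + (1−q)·4 = -8q + 4
  6q - 2 = -8q + 4  ⇒  14q = 6  ⇒  q = 3/7.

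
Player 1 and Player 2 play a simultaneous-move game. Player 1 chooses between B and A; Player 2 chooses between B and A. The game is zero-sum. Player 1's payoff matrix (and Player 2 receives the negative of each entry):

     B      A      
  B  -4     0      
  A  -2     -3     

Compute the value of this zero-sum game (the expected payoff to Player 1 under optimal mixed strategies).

v = -12/5

Player 2's mix must leave Player 1 indifferent between B and A.
  Player 1's expected payoff from B: q·(-4) + (1−q)·0 = -4q
  Player 1's expected payoff from A: q·(-2) + (1−q)·(-3) = q - 3
  -4q = q - 3  ⇒  -5q = -3  ⇒  q = 3/5.
The value is Player 1's expected payoff against this mix (using B): (3/5)·(-4) + (2/5)·0 = -12/5.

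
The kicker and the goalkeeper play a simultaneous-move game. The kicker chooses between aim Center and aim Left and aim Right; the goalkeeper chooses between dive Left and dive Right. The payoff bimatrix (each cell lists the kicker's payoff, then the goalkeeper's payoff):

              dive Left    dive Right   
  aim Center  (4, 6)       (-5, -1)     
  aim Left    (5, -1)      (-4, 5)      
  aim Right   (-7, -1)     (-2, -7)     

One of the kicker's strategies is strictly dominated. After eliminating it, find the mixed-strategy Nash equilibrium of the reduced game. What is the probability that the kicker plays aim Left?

The kicker's strategy aim Center is strictly dominated by aim Left: 5 > 4 and -4 > -5. Eliminate aim Center.
In a mixed equilibrium the goalkeeper is indifferent between dive Left and dive Right; this condition fixes p.
  the goalkeeper's payoff to dive Left: p·(-1) + (1−p)·(-1) = -1
  the goalkeeper's payoff to dive Right: p·5 + (1−p)·(-7) = 12p - 7
  -1 = 12p - 7  ⇒  -12p = -6  ⇒  p = 1/2.

p = 1/2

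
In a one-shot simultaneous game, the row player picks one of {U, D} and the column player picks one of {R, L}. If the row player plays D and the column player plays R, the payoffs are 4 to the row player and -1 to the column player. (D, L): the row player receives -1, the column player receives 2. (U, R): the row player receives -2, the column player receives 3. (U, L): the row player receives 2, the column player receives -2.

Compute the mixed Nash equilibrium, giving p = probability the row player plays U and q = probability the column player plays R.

p = 3/8, q = 1/3

For the column player to be willing to mix, the column player must be indifferent between R and L, which pins down the row player's mix.
  the column player's payoff to R: p·3 + (1−p)·(-1) = 4p - 1
  the column player's payoff to L: p·(-2) + (1−p)·2 = -4p + 2
  4p - 1 = -4p + 2  ⇒  8p = 3  ⇒  p = 3/8.
For the row player to be willing to mix, the row player must be indifferent between U and D, which pins down the column player's mix.
  the row player's payoff from U: q·(-2) + (1−q)·2 = -4q + 2
  the row player's payoff from D: q·4 + (1−q)·(-1) = 5q - 1
  -4q + 2 = 5q - 1  ⇒  -9q = -3  ⇒  q = 1/3.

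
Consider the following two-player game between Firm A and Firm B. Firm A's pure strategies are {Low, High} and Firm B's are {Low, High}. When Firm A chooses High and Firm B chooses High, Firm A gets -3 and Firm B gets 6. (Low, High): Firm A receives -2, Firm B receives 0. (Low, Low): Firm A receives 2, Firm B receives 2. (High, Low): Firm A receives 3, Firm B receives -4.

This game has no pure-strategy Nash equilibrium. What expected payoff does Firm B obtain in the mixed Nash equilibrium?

Set Firm B's expected payoff from Low equal to that from High:
  Firm B's payoff to Low: p·2 + (1−p)·(-4) = 6p - 4
  Firm B's payoff to High: p·0 + (1−p)·6 = -6p + 6
  6p - 4 = -6p + 6  ⇒  12p = 10  ⇒  p = 5/6.
At equilibrium Firm B is indifferent across columns, so Firm B's payoff equals the payoff from Low: (5/6)·2 + (1/6)·(-4) = 1.

1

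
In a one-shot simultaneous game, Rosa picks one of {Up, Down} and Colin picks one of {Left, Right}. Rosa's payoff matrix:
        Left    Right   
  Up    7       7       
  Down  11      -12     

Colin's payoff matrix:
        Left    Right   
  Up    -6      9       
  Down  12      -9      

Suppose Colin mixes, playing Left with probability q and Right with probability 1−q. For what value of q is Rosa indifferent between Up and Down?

For Rosa to be willing to mix, Rosa must be indifferent between Up and Down, which pins down Colin's mix.
  Rosa's payoff from Up: q·7 + (1−q)·7 = 7
  Rosa's payoff from Down: q·11 + (1−q)·(-12) = 23q - 12
  7 = 23q - 12  ⇒  -23q = -19  ⇒  q = 19/23.

q = 19/23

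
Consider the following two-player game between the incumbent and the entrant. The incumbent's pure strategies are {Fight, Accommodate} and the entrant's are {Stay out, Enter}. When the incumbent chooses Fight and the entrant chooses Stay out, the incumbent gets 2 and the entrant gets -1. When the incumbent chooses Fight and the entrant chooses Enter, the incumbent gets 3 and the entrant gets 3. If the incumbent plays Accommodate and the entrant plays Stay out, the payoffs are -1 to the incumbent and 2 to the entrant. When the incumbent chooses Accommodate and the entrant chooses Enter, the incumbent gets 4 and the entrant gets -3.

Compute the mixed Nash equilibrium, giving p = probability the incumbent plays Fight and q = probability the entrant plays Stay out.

p = 5/9, q = 1/4

For the entrant to be willing to mix, the entrant must be indifferent between Stay out and Enter, which pins down the incumbent's mix.
  the entrant's payoff to Stay out: p·(-1) + (1−p)·2 = -3p + 2
  the entrant's payoff to Enter: p·3 + (1−p)·(-3) = 6p - 3
  -3p + 2 = 6p - 3  ⇒  -9p = -5  ⇒  p = 5/9.
The incumbent's indifference between Fight and Accommodate determines the entrant's mixing probability q:
  the incumbent's payoff from Fight: q·2 + (1−q)·3 = -q + 3
  the incumbent's payoff from Accommodate: q·(-1) + (1−q)·4 = -5q + 4
  -q + 3 = -5q + 4  ⇒  4q = 1  ⇒  q = 1/4.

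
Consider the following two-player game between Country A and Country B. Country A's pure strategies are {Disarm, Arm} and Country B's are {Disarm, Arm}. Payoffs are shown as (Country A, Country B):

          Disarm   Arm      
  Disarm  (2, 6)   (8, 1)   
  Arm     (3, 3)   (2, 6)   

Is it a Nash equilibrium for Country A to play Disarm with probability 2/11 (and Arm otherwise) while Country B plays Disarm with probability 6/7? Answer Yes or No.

Given Country A's mix p = 2/11, Country B's payoff from Disarm is 39/11 but from Arm is 56/11. Country B strictly prefers Arm, so Country B would not mix.
So the proposed profile is not a Nash equilibrium.

No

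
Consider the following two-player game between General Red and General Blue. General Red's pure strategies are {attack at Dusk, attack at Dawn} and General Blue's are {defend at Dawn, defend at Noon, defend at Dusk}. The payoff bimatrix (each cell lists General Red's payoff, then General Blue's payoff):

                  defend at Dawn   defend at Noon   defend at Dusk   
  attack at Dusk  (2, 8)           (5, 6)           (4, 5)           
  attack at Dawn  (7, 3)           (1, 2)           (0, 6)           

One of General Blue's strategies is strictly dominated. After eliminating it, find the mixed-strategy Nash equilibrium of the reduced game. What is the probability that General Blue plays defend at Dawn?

General Blue's strategy defend at Noon is strictly dominated by defend at Dawn: 8 > 6 and 3 > 2. Eliminate defend at Noon.
Set General Red's expected payoff from attack at Dusk equal to that from attack at Dawn:
  General Red's expected payoff from attack at Dusk: q·2 + (1−q)·4 = -2q + 4
  General Red's expected payoff from attack at Dawn: q·7 + (1−q)·0 = 7q
  -2q + 4 = 7q  ⇒  -9q = -4  ⇒  q = 4/9.

q = 4/9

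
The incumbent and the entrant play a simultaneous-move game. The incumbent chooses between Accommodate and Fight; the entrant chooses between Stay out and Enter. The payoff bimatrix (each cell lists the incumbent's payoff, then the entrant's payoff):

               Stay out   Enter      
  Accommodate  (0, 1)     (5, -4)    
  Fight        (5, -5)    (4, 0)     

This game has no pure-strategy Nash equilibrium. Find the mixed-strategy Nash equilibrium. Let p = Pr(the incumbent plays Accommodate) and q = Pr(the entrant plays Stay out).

p = 1/2, q = 1/6

Set the entrant's expected payoff from Stay out equal to that from Enter:
  the entrant's payoff to Stay out: p·1 + (1−p)·(-5) = 6p - 5
  the entrant's payoff to Enter: p·(-4) + (1−p)·0 = -4p
  6p - 5 = -4p  ⇒  10p = 5  ⇒  p = 1/2.
The incumbent's indifference between Accommodate and Fight determines the entrant's mixing probability q:
  the incumbent's expected payoff from Accommodate: q·0 + (1−q)·5 = -5q + 5
  the incumbent's expected payoff from Fight: q·5 + (1−q)·4 = q + 4
  -5q + 5 = q + 4  ⇒  -6q = -1  ⇒  q = 1/6.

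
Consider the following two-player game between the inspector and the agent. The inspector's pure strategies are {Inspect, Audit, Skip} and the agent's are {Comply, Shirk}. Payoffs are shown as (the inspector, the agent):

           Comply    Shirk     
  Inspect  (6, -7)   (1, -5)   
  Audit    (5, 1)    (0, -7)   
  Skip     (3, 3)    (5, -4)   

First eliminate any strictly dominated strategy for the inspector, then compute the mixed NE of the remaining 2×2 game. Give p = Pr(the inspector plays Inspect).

p = 7/9

The inspector's strategy Audit is strictly dominated by Inspect: 6 > 5 and 1 > 0. Eliminate Audit.
The inspector's mix must leave the agent indifferent between Comply and Shirk.
  the agent's expected payoff from Comply: p·(-7) + (1−p)·3 = -10p + 3
  the agent's expected payoff from Shirk: p·(-5) + (1−p)·(-4) = -p - 4
  -10p + 3 = -p - 4  ⇒  -9p = -7  ⇒  p = 7/9.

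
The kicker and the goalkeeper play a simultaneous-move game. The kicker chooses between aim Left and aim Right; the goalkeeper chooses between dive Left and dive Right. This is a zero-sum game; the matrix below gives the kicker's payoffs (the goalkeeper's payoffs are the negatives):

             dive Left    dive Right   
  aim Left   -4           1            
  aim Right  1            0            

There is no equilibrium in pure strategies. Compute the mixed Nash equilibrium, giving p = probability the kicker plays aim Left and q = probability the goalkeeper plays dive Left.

The goalkeeper's indifference between dive Left and dive Right determines the kicker's mixing probability p:
  the goalkeeper's payoff to dive Left: p·4 + (1−p)·(-1) = 5p - 1
  the goalkeeper's payoff to dive Right: p·(-1) + (1−p)·0 = -p
  5p - 1 = -p  ⇒  6p = 1  ⇒  p = 1/6.
The kicker's indifference between aim Left and aim Right determines the goalkeeper's mixing probability q:
  the kicker's payoff from aim Left: q·(-4) + (1−q)·1 = -5q + 1
  the kicker's payoff from aim Right: q·1 + (1−q)·0 = q
  -5q + 1 = q  ⇒  -6q = -1  ⇒  q = 1/6.

p = 1/6, q = 1/6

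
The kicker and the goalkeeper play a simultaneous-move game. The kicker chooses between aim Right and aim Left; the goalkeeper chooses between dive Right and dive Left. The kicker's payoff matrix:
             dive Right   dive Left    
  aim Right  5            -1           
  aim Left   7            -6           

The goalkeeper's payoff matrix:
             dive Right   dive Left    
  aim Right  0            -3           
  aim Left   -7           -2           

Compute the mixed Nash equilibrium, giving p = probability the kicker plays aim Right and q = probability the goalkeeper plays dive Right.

The goalkeeper's indifference between dive Right and dive Left determines the kicker's mixing probability p:
  the goalkeeper's expected payoff from dive Right: p·0 + (1−p)·(-7) = 7p - 7
  the goalkeeper's expected payoff from dive Left: p·(-3) + (1−p)·(-2) = -p - 2
  7p - 7 = -p - 2  ⇒  8p = 5  ⇒  p = 5/8.
The kicker's indifference between aim Right and aim Left determines the goalkeeper's mixing probability q:
  the kicker's expected payoff from aim Right: q·5 + (1−q)·(-1) = 6q - 1
  the kicker's expected payoff from aim Left: q·7 + (1−q)·(-6) = 13q - 6
  6q - 1 = 13q - 6  ⇒  -7q = -5  ⇒  q = 5/7.

p = 5/8, q = 5/7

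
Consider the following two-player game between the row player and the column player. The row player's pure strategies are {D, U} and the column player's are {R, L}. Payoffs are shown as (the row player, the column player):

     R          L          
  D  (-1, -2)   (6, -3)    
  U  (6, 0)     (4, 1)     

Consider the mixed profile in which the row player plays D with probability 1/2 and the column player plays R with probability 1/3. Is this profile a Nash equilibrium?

Given the column player's mix q = 1/3, the row player's payoff from D is 11/3 but from U is 14/3. The row player strictly prefers U, so the row player would not mix.
So the proposed profile is not a Nash equilibrium.

No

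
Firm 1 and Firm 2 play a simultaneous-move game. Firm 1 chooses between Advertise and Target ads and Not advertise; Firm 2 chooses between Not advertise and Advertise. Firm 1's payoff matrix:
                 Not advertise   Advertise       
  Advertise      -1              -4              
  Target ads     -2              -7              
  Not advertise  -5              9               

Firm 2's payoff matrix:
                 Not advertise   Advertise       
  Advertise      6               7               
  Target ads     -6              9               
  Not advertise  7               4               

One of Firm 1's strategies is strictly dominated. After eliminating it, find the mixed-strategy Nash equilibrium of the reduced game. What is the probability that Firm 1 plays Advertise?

Firm 1's strategy Target ads is strictly dominated by Advertise: -1 > -2 and -4 > -7. Eliminate Target ads.
Set Firm 2's expected payoff from Not advertise equal to that from Advertise:
  Firm 2's payoff from Not advertise: p·6 + (1−p)·7 = -p + 7
  Firm 2's payoff from Advertise: p·7 + (1−p)·4 = 3p + 4
  -p + 7 = 3p + 4  ⇒  -4p = -3  ⇒  p = 3/4.

p = 3/4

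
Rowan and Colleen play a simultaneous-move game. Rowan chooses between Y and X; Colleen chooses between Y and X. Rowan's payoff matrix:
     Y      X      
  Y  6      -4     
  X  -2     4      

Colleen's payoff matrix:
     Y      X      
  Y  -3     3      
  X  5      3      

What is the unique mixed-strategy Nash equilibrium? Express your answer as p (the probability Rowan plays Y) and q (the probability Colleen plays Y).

p = 1/4, q = 1/2

In a mixed equilibrium Colleen is indifferent between Y and X; this condition fixes p.
  Colleen's payoff from Y: p·(-3) + (1−p)·5 = -8p + 5
  Colleen's payoff from X: p·3 + (1−p)·3 = 3
  -8p + 5 = 3  ⇒  -8p = -2  ⇒  p = 1/4.
Colleen's mix must leave Rowan indifferent between Y and X.
  Rowan's payoff from Y: q·6 + (1−q)·(-4) = 10q - 4
  Rowan's payoff from X: q·(-2) + (1−q)·4 = -6q + 4
  10q - 4 = -6q + 4  ⇒  16q = 8  ⇒  q = 1/2.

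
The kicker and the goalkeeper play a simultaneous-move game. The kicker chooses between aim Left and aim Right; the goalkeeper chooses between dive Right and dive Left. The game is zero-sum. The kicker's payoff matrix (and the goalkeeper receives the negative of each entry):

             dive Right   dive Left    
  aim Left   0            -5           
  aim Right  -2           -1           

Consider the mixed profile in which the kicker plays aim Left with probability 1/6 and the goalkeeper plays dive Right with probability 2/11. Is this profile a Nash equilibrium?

Given the goalkeeper's mix q = 2/11, the kicker's payoff from aim Left is -45/11 but from aim Right is -13/11. The kicker strictly prefers aim Right, so the kicker would not mix.
So the proposed profile is not a Nash equilibrium.

No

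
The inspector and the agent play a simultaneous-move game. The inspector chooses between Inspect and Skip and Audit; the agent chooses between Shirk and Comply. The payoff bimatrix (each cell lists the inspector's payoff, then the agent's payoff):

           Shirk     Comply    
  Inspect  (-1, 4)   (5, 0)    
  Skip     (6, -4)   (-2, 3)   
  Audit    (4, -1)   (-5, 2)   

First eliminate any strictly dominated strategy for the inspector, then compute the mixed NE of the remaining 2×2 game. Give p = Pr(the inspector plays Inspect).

p = 7/11

The inspector's strategy Audit is strictly dominated by Skip: 6 > 4 and -2 > -5. Eliminate Audit.
In a mixed equilibrium the agent is indifferent between Shirk and Comply; this condition fixes p.
  the agent's payoff to Shirk: p·4 + (1−p)·(-4) = 8p - 4
  the agent's payoff to Comply: p·0 + (1−p)·3 = -3p + 3
  8p - 4 = -3p + 3  ⇒  11p = 7  ⇒  p = 7/11.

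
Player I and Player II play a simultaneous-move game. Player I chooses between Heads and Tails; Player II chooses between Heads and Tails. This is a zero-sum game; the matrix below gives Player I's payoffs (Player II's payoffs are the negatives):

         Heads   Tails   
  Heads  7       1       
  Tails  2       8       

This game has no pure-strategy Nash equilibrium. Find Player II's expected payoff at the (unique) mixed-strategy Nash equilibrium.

For Player II to be willing to mix, Player II must be indifferent between Heads and Tails, which pins down Player I's mix.
  Player II's expected payoff from Heads: p·(-7) + (1−p)·(-2) = -5p - 2
  Player II's expected payoff from Tails: p·(-1) + (1−p)·(-8) = 7p - 8
  -5p - 2 = 7p - 8  ⇒  -12p = -6  ⇒  p = 1/2.
At equilibrium Player II is indifferent across columns, so Player II's payoff equals the payoff from Heads: (1/2)·(-7) + (1/2)·(-2) = -9/2.

-9/2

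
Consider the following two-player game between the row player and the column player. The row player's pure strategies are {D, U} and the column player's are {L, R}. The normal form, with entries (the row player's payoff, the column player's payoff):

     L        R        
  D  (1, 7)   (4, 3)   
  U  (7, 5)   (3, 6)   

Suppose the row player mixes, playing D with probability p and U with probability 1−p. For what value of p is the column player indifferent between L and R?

p = 1/5

For the column player to be willing to mix, the column player must be indifferent between L and R, which pins down the row player's mix.
  the column player's payoff to L: p·7 + (1−p)·5 = 2p + 5
  the column player's payoff to R: p·3 + (1−p)·6 = -3p + 6
  2p + 5 = -3p + 6  ⇒  5p = 1  ⇒  p = 1/5.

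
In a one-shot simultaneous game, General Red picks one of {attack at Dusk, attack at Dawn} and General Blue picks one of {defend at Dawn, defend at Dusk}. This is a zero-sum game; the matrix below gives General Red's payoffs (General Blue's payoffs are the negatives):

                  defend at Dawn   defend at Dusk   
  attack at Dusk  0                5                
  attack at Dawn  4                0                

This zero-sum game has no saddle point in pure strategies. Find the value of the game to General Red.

v = 20/9

In a mixed equilibrium General Red is indifferent between attack at Dusk and attack at Dawn; this condition fixes q.
  General Red's payoff from attack at Dusk: q·0 + (1−q)·5 = -5q + 5
  General Red's payoff from attack at Dawn: q·4 + (1−q)·0 = 4q
  -5q + 5 = 4q  ⇒  -9q = -5  ⇒  q = 5/9.
The value is General Red's expected payoff against this mix (using attack at Dusk): (5/9)·0 + (4/9)·5 = 20/9.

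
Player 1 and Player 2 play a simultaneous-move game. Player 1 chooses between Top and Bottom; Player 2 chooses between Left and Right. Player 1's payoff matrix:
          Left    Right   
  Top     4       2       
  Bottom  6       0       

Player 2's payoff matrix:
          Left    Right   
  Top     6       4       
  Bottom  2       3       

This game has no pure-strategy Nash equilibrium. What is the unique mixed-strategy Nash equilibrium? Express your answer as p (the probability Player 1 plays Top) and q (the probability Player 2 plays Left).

Player 2's indifference between Left and Right determines Player 1's mixing probability p:
  Player 2's payoff from Left: p·6 + (1−p)·2 = 4p + 2
  Player 2's payoff from Right: p·4 + (1−p)·3 = p + 3
  4p + 2 = p + 3  ⇒  3p = 1  ⇒  p = 1/3.
In a mixed equilibrium Player 1 is indifferent between Top and Bottom; this condition fixes q.
  Player 1's payoff from Top: q·4 + (1−q)·2 = 2q + 2
  Player 1's payoff from Bottom: q·6 + (1−q)·0 = 6q
  2q + 2 = 6q  ⇒  -4q = -2  ⇒  q = 1/2.

p = 1/3, q = 1/2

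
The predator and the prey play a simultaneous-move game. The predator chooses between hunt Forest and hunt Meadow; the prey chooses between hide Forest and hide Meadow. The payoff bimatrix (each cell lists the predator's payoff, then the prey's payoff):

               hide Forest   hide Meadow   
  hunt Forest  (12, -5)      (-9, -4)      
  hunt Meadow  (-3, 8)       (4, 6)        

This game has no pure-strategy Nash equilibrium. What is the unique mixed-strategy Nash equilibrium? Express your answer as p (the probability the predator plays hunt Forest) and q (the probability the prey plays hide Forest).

Set the prey's expected payoff from hide Forest equal to that from hide Meadow:
  the prey's payoff from hide Forest: p·(-5) + (1−p)·8 = -13p + 8
  the prey's payoff from hide Meadow: p·(-4) + (1−p)·6 = -10p + 6
  -13p + 8 = -10p + 6  ⇒  -3p = -2  ⇒  p = 2/3.
The predator's indifference between hunt Forest and hunt Meadow determines the prey's mixing probability q:
  the predator's payoff from hunt Forest: q·12 + (1−q)·(-9) = 21q - 9
  the predator's payoff from hunt Meadow: q·(-3) + (1−q)·4 = -7q + 4
  21q - 9 = -7q + 4  ⇒  28q = 13  ⇒  q = 13/28.

p = 2/3, q = 13/28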